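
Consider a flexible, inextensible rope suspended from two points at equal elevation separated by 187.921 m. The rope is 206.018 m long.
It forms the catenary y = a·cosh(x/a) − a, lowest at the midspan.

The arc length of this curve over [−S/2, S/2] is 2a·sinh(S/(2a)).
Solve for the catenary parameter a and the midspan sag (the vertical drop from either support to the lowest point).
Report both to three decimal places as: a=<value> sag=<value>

seed: a₀ = √(S³/(24(L−S))) = √(187.921³/(24·18.097)) = 123.610129
iter 1: u=0.760136  f(a)=+5.301e-01  f'(a)=-3.101e-01  a ← 123.610129 − (+5.301e-01/-3.101e-01) = 125.319624
iter 2: u=0.749767  f(a)=+1.120e-02  f'(a)=-2.971e-01  a ← 125.319624 − (+1.120e-02/-2.971e-01) = 125.357310
iter 3: u=0.749541  f(a)=+5.235e-06  f'(a)=-2.968e-01  a ← 125.357310 − (+5.235e-06/-2.968e-01) = 125.357328
iter 4: u=0.749541  f(a)=+1.165e-12  f'(a)=-2.968e-01  a ← 125.357328 − (+1.165e-12/-2.968e-01) = 125.357328
converged: |Δa| < 1e-12 after 4 iterations
sag = a·(cosh(S/(2a)) − 1) = 125.357328·(cosh(0.749541) − 1) = 36.893446
T_max/T_min = cosh(S/(2a)) = 1.294306

a=125.357 sag=36.893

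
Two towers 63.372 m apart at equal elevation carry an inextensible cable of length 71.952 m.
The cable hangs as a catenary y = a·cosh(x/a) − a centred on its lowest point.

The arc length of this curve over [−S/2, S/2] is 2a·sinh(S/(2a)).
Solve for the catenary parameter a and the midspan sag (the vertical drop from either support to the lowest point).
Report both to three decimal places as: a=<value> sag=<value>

a=35.849 sag=14.939

seed: a₀ = √(S³/(24(L−S))) = √(63.372³/(24·8.580)) = 35.155790
iter 1: u=0.901302  f(a)=+3.553e-01  f'(a)=-5.289e-01  a ← 35.155790 − (+3.553e-01/-5.289e-01) = 35.827545
iter 2: u=0.884403  f(a)=+1.044e-02  f'(a)=-4.983e-01  a ← 35.827545 − (+1.044e-02/-4.983e-01) = 35.848498
iter 3: u=0.883886  f(a)=+9.617e-06  f'(a)=-4.973e-01  a ← 35.848498 − (+9.617e-06/-4.973e-01) = 35.848517
iter 4: u=0.883886  f(a)=+8.185e-12  f'(a)=-4.973e-01  a ← 35.848517 − (+8.185e-12/-4.973e-01) = 35.848517
converged: |Δa| < 1e-12 after 4 iterations
sag = a·(cosh(S/(2a)) − 1) = 35.848517·(cosh(0.883886) − 1) = 14.939166
T_max/T_min = cosh(S/(2a)) = 1.416730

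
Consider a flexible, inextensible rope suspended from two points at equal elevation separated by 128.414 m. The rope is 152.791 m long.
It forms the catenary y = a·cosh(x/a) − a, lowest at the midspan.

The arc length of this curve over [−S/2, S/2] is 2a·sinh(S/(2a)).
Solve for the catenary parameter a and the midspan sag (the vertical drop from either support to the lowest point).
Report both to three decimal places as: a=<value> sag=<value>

seed: a₀ = √(S³/(24(L−S))) = √(128.414³/(24·24.377)) = 60.162076
iter 1: u=1.067234  f(a)=+1.427e+00  f'(a)=-9.065e-01  a ← 60.162076 − (+1.427e+00/-9.065e-01) = 61.735693
iter 2: u=1.040030  f(a)=+5.788e-02  f'(a)=-8.343e-01  a ← 61.735693 − (+5.788e-02/-8.343e-01) = 61.805074
iter 3: u=1.038863  f(a)=+1.042e-04  f'(a)=-8.313e-01  a ← 61.805074 − (+1.042e-04/-8.313e-01) = 61.805200
iter 4: u=1.038861  f(a)=+3.394e-10  f'(a)=-8.313e-01  a ← 61.805200 − (+3.394e-10/-8.313e-01) = 61.805200
iter 5: u=1.038861  f(a)=+0.000e+00  f'(a)=-8.313e-01  a ← 61.805200 − (+0.000e+00/-8.313e-01) = 61.805200
converged: |Δa| < 1e-12 after 5 iterations
sag = a·(cosh(S/(2a)) − 1) = 61.805200·(cosh(1.038861) − 1) = 36.460538
T_max/T_min = cosh(S/(2a)) = 1.589927

a=61.805 sag=36.461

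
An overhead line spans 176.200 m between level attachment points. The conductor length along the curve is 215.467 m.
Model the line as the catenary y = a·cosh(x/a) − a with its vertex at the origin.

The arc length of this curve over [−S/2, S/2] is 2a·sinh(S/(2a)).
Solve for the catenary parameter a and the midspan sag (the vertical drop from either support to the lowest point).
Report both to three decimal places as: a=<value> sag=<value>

a=78.615 sag=54.752

seed: a₀ = √(S³/(24(L−S))) = √(176.200³/(24·39.267)) = 76.188491
iter 1: u=1.156343  f(a)=+2.710e+00  f'(a)=-1.175e+00  a ← 76.188491 − (+2.710e+00/-1.175e+00) = 78.494504
iter 2: u=1.122372  f(a)=+1.279e-01  f'(a)=-1.067e+00  a ← 78.494504 − (+1.279e-01/-1.067e+00) = 78.614418
iter 3: u=1.120660  f(a)=+3.162e-04  f'(a)=-1.062e+00  a ← 78.614418 − (+3.162e-04/-1.062e+00) = 78.614716
iter 4: u=1.120655  f(a)=+1.943e-09  f'(a)=-1.062e+00  a ← 78.614716 − (+1.943e-09/-1.062e+00) = 78.614716
iter 5: u=1.120655  f(a)=+2.842e-14  f'(a)=-1.062e+00  a ← 78.614716 − (+2.842e-14/-1.062e+00) = 78.614716
converged: |Δa| < 1e-12 after 5 iterations
sag = a·(cosh(S/(2a)) − 1) = 78.614716·(cosh(1.120655) − 1) = 54.752373
T_max/T_min = cosh(S/(2a)) = 1.696465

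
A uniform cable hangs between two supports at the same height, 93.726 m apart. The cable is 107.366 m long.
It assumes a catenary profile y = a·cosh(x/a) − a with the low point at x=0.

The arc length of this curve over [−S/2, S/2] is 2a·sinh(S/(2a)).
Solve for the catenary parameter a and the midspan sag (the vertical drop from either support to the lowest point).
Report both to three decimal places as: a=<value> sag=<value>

seed: a₀ = √(S³/(24(L−S))) = √(93.726³/(24·13.640)) = 50.150737
iter 1: u=0.934443  f(a)=+6.080e-01  f'(a)=-5.930e-01  a ← 50.150737 − (+6.080e-01/-5.930e-01) = 51.176168
iter 2: u=0.915719  f(a)=+1.915e-02  f'(a)=-5.561e-01  a ← 51.176168 − (+1.915e-02/-5.561e-01) = 51.210601
iter 3: u=0.915103  f(a)=+2.036e-05  f'(a)=-5.550e-01  a ← 51.210601 − (+2.036e-05/-5.550e-01) = 51.210638
iter 4: u=0.915103  f(a)=+2.306e-11  f'(a)=-5.550e-01  a ← 51.210638 − (+2.306e-11/-5.550e-01) = 51.210638
converged: |Δa| < 1e-12 after 4 iterations
sag = a·(cosh(S/(2a)) − 1) = 51.210638·(cosh(0.915103) − 1) = 22.980965
T_max/T_min = cosh(S/(2a)) = 1.448754

a=51.211 sag=22.981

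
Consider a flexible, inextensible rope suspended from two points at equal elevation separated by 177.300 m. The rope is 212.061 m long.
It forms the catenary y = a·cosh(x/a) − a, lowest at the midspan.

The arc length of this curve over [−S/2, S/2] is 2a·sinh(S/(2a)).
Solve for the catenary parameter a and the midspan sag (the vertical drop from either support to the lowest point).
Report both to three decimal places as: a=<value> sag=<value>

a=84.038 sag=51.257

seed: a₀ = √(S³/(24(L−S))) = √(177.300³/(24·34.761)) = 81.735618
iter 1: u=1.084594  f(a)=+2.103e+00  f'(a)=-9.549e-01  a ← 81.735618 − (+2.103e+00/-9.549e-01) = 83.937631
iter 2: u=1.056141  f(a)=+8.797e-02  f'(a)=-8.765e-01  a ← 83.937631 − (+8.797e-02/-8.765e-01) = 84.037993
iter 3: u=1.054880  f(a)=+1.689e-04  f'(a)=-8.732e-01  a ← 84.037993 − (+1.689e-04/-8.732e-01) = 84.038186
iter 4: u=1.054878  f(a)=+6.248e-10  f'(a)=-8.732e-01  a ← 84.038186 − (+6.248e-10/-8.732e-01) = 84.038186
iter 5: u=1.054878  f(a)=-2.842e-14  f'(a)=-8.732e-01  a ← 84.038186 − (-2.842e-14/-8.732e-01) = 84.038186
converged: |Δa| < 1e-12 after 5 iterations
sag = a·(cosh(S/(2a)) − 1) = 84.038186·(cosh(1.054878) − 1) = 51.257356
T_max/T_min = cosh(S/(2a)) = 1.609929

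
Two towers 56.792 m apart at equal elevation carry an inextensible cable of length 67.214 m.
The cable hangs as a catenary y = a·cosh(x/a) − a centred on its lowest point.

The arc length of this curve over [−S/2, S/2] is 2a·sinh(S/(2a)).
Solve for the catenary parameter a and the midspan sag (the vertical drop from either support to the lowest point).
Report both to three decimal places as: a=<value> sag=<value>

a=27.777 sag=15.823

seed: a₀ = √(S³/(24(L−S))) = √(56.792³/(24·10.422)) = 27.061358
iter 1: u=1.049319  f(a)=+5.890e-01  f'(a)=-8.585e-01  a ← 27.061358 − (+5.890e-01/-8.585e-01) = 27.747517
iter 2: u=1.023371  f(a)=+2.315e-02  f'(a)=-7.922e-01  a ← 27.747517 − (+2.315e-02/-7.922e-01) = 27.776736
iter 3: u=1.022294  f(a)=+3.898e-05  f'(a)=-7.895e-01  a ← 27.776736 − (+3.898e-05/-7.895e-01) = 27.776786
iter 4: u=1.022293  f(a)=+1.110e-10  f'(a)=-7.895e-01  a ← 27.776786 − (+1.110e-10/-7.895e-01) = 27.776786
iter 5: u=1.022293  f(a)=+0.000e+00  f'(a)=-7.895e-01  a ← 27.776786 − (+0.000e+00/-7.895e-01) = 27.776786
converged: |Δa| < 1e-12 after 5 iterations
sag = a·(cosh(S/(2a)) − 1) = 27.776786·(cosh(1.022293) − 1) = 15.823447
T_max/T_min = cosh(S/(2a)) = 1.569664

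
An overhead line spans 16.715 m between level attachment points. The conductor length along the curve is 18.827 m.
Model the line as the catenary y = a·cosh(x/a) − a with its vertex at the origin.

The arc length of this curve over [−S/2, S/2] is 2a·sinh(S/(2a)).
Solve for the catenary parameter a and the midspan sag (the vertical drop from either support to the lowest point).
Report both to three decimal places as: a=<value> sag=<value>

a=9.775 sag=3.796

seed: a₀ = √(S³/(24(L−S))) = √(16.715³/(24·2.112)) = 9.598580
iter 1: u=0.870702  f(a)=+8.152e-02  f'(a)=-4.743e-01  a ← 9.598580 − (+8.152e-02/-4.743e-01) = 9.770435
iter 2: u=0.855387  f(a)=+2.241e-03  f'(a)=-4.486e-01  a ← 9.770435 − (+2.241e-03/-4.486e-01) = 9.775430
iter 3: u=0.854950  f(a)=+1.799e-06  f'(a)=-4.479e-01  a ← 9.775430 − (+1.799e-06/-4.479e-01) = 9.775434
iter 4: u=0.854949  f(a)=+1.162e-12  f'(a)=-4.479e-01  a ← 9.775434 − (+1.162e-12/-4.479e-01) = 9.775434
converged: |Δa| < 1e-12 after 4 iterations
sag = a·(cosh(S/(2a)) − 1) = 9.775434·(cosh(0.854949) − 1) = 3.795605
T_max/T_min = cosh(S/(2a)) = 1.388280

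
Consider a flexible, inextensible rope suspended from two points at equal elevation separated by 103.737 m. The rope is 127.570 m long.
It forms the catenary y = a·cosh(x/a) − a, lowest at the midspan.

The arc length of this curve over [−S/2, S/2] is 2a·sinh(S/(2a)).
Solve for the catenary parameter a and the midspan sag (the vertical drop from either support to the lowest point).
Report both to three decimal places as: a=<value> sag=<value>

seed: a₀ = √(S³/(24(L−S))) = √(103.737³/(24·23.833)) = 44.177949
iter 1: u=1.174081  f(a)=+1.698e+00  f'(a)=-1.235e+00  a ← 44.177949 − (+1.698e+00/-1.235e+00) = 45.552311
iter 2: u=1.138658  f(a)=+8.244e-02  f'(a)=-1.118e+00  a ← 45.552311 − (+8.244e-02/-1.118e+00) = 45.626057
iter 3: u=1.136817  f(a)=+2.164e-04  f'(a)=-1.112e+00  a ← 45.626057 − (+2.164e-04/-1.112e+00) = 45.626252
iter 4: u=1.136813  f(a)=+1.499e-09  f'(a)=-1.112e+00  a ← 45.626252 − (+1.499e-09/-1.112e+00) = 45.626252
iter 5: u=1.136813  f(a)=+2.842e-14  f'(a)=-1.112e+00  a ← 45.626252 − (+2.842e-14/-1.112e+00) = 45.626252
converged: |Δa| < 1e-12 after 5 iterations
sag = a·(cosh(S/(2a)) − 1) = 45.626252·(cosh(1.136813) − 1) = 32.797476
T_max/T_min = cosh(S/(2a)) = 1.718829

a=45.626 sag=32.797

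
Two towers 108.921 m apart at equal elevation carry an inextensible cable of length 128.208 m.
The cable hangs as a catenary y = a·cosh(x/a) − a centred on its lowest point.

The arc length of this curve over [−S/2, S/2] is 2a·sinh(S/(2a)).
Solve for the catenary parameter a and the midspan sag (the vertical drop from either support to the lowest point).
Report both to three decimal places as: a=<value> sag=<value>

seed: a₀ = √(S³/(24(L−S))) = √(108.921³/(24·19.287)) = 52.835944
iter 1: u=1.030747  f(a)=+1.051e+00  f'(a)=-8.106e-01  a ← 52.835944 − (+1.051e+00/-8.106e-01) = 54.132289
iter 2: u=1.006063  f(a)=+3.992e-02  f'(a)=-7.501e-01  a ← 54.132289 − (+3.992e-02/-7.501e-01) = 54.185505
iter 3: u=1.005075  f(a)=+6.264e-05  f'(a)=-7.478e-01  a ← 54.185505 − (+6.264e-05/-7.478e-01) = 54.185589
iter 4: u=1.005074  f(a)=+1.548e-10  f'(a)=-7.478e-01  a ← 54.185589 − (+1.548e-10/-7.478e-01) = 54.185589
iter 5: u=1.005074  f(a)=+2.842e-14  f'(a)=-7.478e-01  a ← 54.185589 − (+2.842e-14/-7.478e-01) = 54.185589
converged: |Δa| < 1e-12 after 5 iterations
sag = a·(cosh(S/(2a)) − 1) = 54.185589·(cosh(1.005074) − 1) = 29.751297
T_max/T_min = cosh(S/(2a)) = 1.549063

a=54.186 sag=29.751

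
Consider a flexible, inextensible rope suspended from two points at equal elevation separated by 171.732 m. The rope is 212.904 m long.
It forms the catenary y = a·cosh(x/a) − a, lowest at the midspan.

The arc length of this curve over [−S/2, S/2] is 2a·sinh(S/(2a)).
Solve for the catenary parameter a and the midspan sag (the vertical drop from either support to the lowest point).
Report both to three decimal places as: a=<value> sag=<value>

a=74.037 sag=55.630

seed: a₀ = √(S³/(24(L−S))) = √(171.732³/(24·41.172)) = 71.592947
iter 1: u=1.199364  f(a)=+3.065e+00  f'(a)=-1.324e+00  a ← 71.592947 − (+3.065e+00/-1.324e+00) = 73.907079
iter 2: u=1.161810  f(a)=+1.549e-01  f'(a)=-1.194e+00  a ← 73.907079 − (+1.549e-01/-1.194e+00) = 74.036831
iter 3: u=1.159774  f(a)=+4.421e-04  f'(a)=-1.187e+00  a ← 74.036831 − (+4.421e-04/-1.187e+00) = 74.037203
iter 4: u=1.159768  f(a)=+3.624e-09  f'(a)=-1.187e+00  a ← 74.037203 − (+3.624e-09/-1.187e+00) = 74.037203
iter 5: u=1.159768  f(a)=+2.842e-14  f'(a)=-1.187e+00  a ← 74.037203 − (+2.842e-14/-1.187e+00) = 74.037203
converged: |Δa| < 1e-12 after 5 iterations
sag = a·(cosh(S/(2a)) − 1) = 74.037203·(cosh(1.159768) − 1) = 55.629816
T_max/T_min = cosh(S/(2a)) = 1.751377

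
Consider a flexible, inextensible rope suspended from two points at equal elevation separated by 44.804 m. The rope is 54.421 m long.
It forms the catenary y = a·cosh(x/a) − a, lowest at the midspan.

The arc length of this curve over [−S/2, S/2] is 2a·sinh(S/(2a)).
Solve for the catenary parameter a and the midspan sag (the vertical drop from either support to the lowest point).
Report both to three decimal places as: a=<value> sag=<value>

seed: a₀ = √(S³/(24(L−S))) = √(44.804³/(24·9.617)) = 19.740118
iter 1: u=1.134846  f(a)=+6.386e-01  f'(a)=-1.106e+00  a ← 19.740118 − (+6.386e-01/-1.106e+00) = 20.317648
iter 2: u=1.102588  f(a)=+2.910e-02  f'(a)=-1.007e+00  a ← 20.317648 − (+2.910e-02/-1.007e+00) = 20.346541
iter 3: u=1.101023  f(a)=+6.679e-05  f'(a)=-1.002e+00  a ← 20.346541 − (+6.679e-05/-1.002e+00) = 20.346608
iter 4: u=1.101019  f(a)=+3.537e-10  f'(a)=-1.002e+00  a ← 20.346608 − (+3.537e-10/-1.002e+00) = 20.346608
iter 5: u=1.101019  f(a)=+0.000e+00  f'(a)=-1.002e+00  a ← 20.346608 − (+0.000e+00/-1.002e+00) = 20.346608
converged: |Δa| < 1e-12 after 5 iterations
sag = a·(cosh(S/(2a)) − 1) = 20.346608·(cosh(1.101019) − 1) = 13.629792
T_max/T_min = cosh(S/(2a)) = 1.669880

a=20.347 sag=13.630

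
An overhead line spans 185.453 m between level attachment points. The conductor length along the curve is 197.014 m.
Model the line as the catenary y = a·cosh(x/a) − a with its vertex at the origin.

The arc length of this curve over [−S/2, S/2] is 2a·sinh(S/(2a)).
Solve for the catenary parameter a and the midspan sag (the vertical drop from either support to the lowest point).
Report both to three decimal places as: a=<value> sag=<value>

seed: a₀ = √(S³/(24(L−S))) = √(185.453³/(24·11.561)) = 151.616851
iter 1: u=0.611584  f(a)=+2.181e-01  f'(a)=-1.583e-01  a ← 151.616851 − (+2.181e-01/-1.583e-01) = 152.995052
iter 2: u=0.606075  f(a)=+3.010e-03  f'(a)=-1.539e-01  a ← 152.995052 − (+3.010e-03/-1.539e-01) = 153.014606
iter 3: u=0.605998  f(a)=+5.910e-07  f'(a)=-1.539e-01  a ← 153.014606 − (+5.910e-07/-1.539e-01) = 153.014610
iter 4: u=0.605998  f(a)=+0.000e+00  f'(a)=-1.539e-01  a ← 153.014610 − (+0.000e+00/-1.539e-01) = 153.014610
converged: |Δa| < 1e-12 after 4 iterations
sag = a·(cosh(S/(2a)) − 1) = 153.014610·(cosh(0.605998) − 1) = 28.966433
T_max/T_min = cosh(S/(2a)) = 1.189305

a=153.015 sag=28.966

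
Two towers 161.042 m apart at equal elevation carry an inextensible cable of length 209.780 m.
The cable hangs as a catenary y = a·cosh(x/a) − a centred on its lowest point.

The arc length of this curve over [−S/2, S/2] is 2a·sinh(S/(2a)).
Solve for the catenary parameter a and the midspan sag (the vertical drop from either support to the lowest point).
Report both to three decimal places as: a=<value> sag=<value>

a=62.297 sag=59.698

seed: a₀ = √(S³/(24(L−S))) = √(161.042³/(24·48.738)) = 59.754313
iter 1: u=1.347535  f(a)=+4.621e+00  f'(a)=-1.947e+00  a ← 59.754313 − (+4.621e+00/-1.947e+00) = 62.127399
iter 2: u=1.296063  f(a)=+2.896e-01  f'(a)=-1.710e+00  a ← 62.127399 − (+2.896e-01/-1.710e+00) = 62.296701
iter 3: u=1.292540  f(a)=+1.305e-03  f'(a)=-1.695e+00  a ← 62.296701 − (+1.305e-03/-1.695e+00) = 62.297470
iter 4: u=1.292524  f(a)=+2.676e-08  f'(a)=-1.695e+00  a ← 62.297470 − (+2.676e-08/-1.695e+00) = 62.297470
iter 5: u=1.292524  f(a)=-2.842e-14  f'(a)=-1.695e+00  a ← 62.297470 − (-2.842e-14/-1.695e+00) = 62.297470
converged: |Δa| < 1e-12 after 5 iterations
sag = a·(cosh(S/(2a)) − 1) = 62.297470·(cosh(1.292524) − 1) = 59.697968
T_max/T_min = cosh(S/(2a)) = 1.958273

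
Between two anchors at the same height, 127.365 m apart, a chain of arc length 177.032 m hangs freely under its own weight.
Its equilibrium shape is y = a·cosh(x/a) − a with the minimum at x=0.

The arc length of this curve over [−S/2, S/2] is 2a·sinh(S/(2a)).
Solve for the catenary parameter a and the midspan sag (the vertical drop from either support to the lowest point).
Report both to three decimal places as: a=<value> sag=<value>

seed: a₀ = √(S³/(24(L−S))) = √(127.365³/(24·49.667)) = 41.632795
iter 1: u=1.529623  f(a)=+6.145e+00  f'(a)=-2.993e+00  a ← 41.632795 − (+6.145e+00/-2.993e+00) = 43.685913
iter 2: u=1.457735  f(a)=+4.838e-01  f'(a)=-2.539e+00  a ← 43.685913 − (+4.838e-01/-2.539e+00) = 43.876490
iter 3: u=1.451404  f(a)=+3.565e-03  f'(a)=-2.501e+00  a ← 43.876490 − (+3.565e-03/-2.501e+00) = 43.877915
iter 4: u=1.451357  f(a)=+1.968e-07  f'(a)=-2.501e+00  a ← 43.877915 − (+1.968e-07/-2.501e+00) = 43.877915
iter 5: u=1.451357  f(a)=-2.842e-14  f'(a)=-2.501e+00  a ← 43.877915 − (-2.842e-14/-2.501e+00) = 43.877915
converged: |Δa| < 1e-12 after 5 iterations
sag = a·(cosh(S/(2a)) − 1) = 43.877915·(cosh(1.451357) − 1) = 54.916587
T_max/T_min = cosh(S/(2a)) = 2.251577

a=43.878 sag=54.917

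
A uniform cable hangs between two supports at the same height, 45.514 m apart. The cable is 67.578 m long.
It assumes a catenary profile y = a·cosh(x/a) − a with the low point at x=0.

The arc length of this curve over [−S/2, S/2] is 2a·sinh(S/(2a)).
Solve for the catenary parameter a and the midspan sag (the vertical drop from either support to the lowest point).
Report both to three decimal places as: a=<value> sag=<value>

a=14.223 sag=22.438

seed: a₀ = √(S³/(24(L−S))) = √(45.514³/(24·22.064)) = 13.343500
iter 1: u=1.705475  f(a)=+3.440e+00  f'(a)=-4.374e+00  a ← 13.343500 − (+3.440e+00/-4.374e+00) = 14.129938
iter 2: u=1.610552  f(a)=+3.276e-01  f'(a)=-3.578e+00  a ← 14.129938 − (+3.276e-01/-3.578e+00) = 14.221506
iter 3: u=1.600182  f(a)=+3.661e-03  f'(a)=-3.498e+00  a ← 14.221506 − (+3.661e-03/-3.498e+00) = 14.222553
iter 4: u=1.600064  f(a)=+4.685e-07  f'(a)=-3.497e+00  a ← 14.222553 − (+4.685e-07/-3.497e+00) = 14.222553
iter 5: u=1.600064  f(a)=+0.000e+00  f'(a)=-3.497e+00  a ← 14.222553 − (+0.000e+00/-3.497e+00) = 14.222553
converged: |Δa| < 1e-12 after 5 iterations
sag = a·(cosh(S/(2a)) − 1) = 14.222553·(cosh(1.600064) − 1) = 22.437746
T_max/T_min = cosh(S/(2a)) = 2.577617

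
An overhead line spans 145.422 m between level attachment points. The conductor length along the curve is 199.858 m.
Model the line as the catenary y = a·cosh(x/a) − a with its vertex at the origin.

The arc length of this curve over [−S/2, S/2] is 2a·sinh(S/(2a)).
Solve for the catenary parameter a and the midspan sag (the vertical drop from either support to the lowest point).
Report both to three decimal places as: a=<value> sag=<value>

a=51.036 sag=61.171

seed: a₀ = √(S³/(24(L−S))) = √(145.422³/(24·54.436)) = 48.517280
iter 1: u=1.498662  f(a)=+6.450e+00  f'(a)=-2.790e+00  a ← 48.517280 − (+6.450e+00/-2.790e+00) = 50.829157
iter 2: u=1.430498  f(a)=+4.897e-01  f'(a)=-2.381e+00  a ← 50.829157 − (+4.897e-01/-2.381e+00) = 51.034817
iter 3: u=1.424733  f(a)=+3.335e-03  f'(a)=-2.349e+00  a ← 51.034817 − (+3.335e-03/-2.349e+00) = 51.036237
iter 4: u=1.424694  f(a)=+1.570e-07  f'(a)=-2.349e+00  a ← 51.036237 − (+1.570e-07/-2.349e+00) = 51.036237
iter 5: u=1.424694  f(a)=-2.842e-14  f'(a)=-2.349e+00  a ← 51.036237 − (-2.842e-14/-2.349e+00) = 51.036237
converged: |Δa| < 1e-12 after 5 iterations
sag = a·(cosh(S/(2a)) − 1) = 51.036237·(cosh(1.424694) − 1) = 61.171171
T_max/T_min = cosh(S/(2a)) = 2.198583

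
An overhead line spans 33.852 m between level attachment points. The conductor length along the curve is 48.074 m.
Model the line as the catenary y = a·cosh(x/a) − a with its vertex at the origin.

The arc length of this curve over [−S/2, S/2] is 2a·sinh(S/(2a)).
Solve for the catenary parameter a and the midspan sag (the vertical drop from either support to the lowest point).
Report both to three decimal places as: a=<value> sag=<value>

a=11.277 sag=15.274

seed: a₀ = √(S³/(24(L−S))) = √(33.852³/(24·14.222)) = 10.660818
iter 1: u=1.587683  f(a)=+1.904e+00  f'(a)=-3.404e+00  a ← 10.660818 − (+1.904e+00/-3.404e+00) = 11.220124
iter 2: u=1.508539  f(a)=+1.601e-01  f'(a)=-2.854e+00  a ← 11.220124 − (+1.601e-01/-2.854e+00) = 11.276226
iter 3: u=1.501034  f(a)=+1.362e-03  f'(a)=-2.805e+00  a ← 11.276226 − (+1.362e-03/-2.805e+00) = 11.276711
iter 4: u=1.500970  f(a)=+1.003e-07  f'(a)=-2.805e+00  a ← 11.276711 − (+1.003e-07/-2.805e+00) = 11.276711
iter 5: u=1.500970  f(a)=+7.105e-15  f'(a)=-2.805e+00  a ← 11.276711 − (+7.105e-15/-2.805e+00) = 11.276711
converged: |Δa| < 1e-12 after 5 iterations
sag = a·(cosh(S/(2a)) − 1) = 11.276711·(cosh(1.500970) − 1) = 15.274025
T_max/T_min = cosh(S/(2a)) = 2.354475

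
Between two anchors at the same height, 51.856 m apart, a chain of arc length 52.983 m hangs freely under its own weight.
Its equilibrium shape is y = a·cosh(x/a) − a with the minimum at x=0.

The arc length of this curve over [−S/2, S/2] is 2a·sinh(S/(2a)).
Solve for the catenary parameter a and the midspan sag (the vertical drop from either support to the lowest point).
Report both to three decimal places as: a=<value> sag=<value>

seed: a₀ = √(S³/(24(L−S))) = √(51.856³/(24·1.127)) = 71.801074
iter 1: u=0.361109  f(a)=+7.371e-03  f'(a)=-3.180e-02  a ← 71.801074 − (+7.371e-03/-3.180e-02) = 72.032837
iter 2: u=0.359947  f(a)=+3.584e-05  f'(a)=-3.149e-02  a ← 72.032837 − (+3.584e-05/-3.149e-02) = 72.033975
iter 3: u=0.359941  f(a)=+8.566e-10  f'(a)=-3.149e-02  a ← 72.033975 − (+8.566e-10/-3.149e-02) = 72.033975
iter 4: u=0.359941  f(a)=+1.421e-14  f'(a)=-3.149e-02  a ← 72.033975 − (+1.421e-14/-3.149e-02) = 72.033975
converged: |Δa| < 1e-12 after 4 iterations
sag = a·(cosh(S/(2a)) − 1) = 72.033975·(cosh(0.359941) − 1) = 4.716876
T_max/T_min = cosh(S/(2a)) = 1.065481

a=72.034 sag=4.717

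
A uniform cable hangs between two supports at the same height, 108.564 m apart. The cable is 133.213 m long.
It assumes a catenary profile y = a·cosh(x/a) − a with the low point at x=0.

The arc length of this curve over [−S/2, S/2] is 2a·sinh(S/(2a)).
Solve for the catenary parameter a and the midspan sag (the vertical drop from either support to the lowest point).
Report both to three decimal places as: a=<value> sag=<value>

seed: a₀ = √(S³/(24(L−S))) = √(108.564³/(24·24.649)) = 46.507552
iter 1: u=1.167165  f(a)=+1.734e+00  f'(a)=-1.212e+00  a ← 46.507552 − (+1.734e+00/-1.212e+00) = 47.939069
iter 2: u=1.132312  f(a)=+8.330e-02  f'(a)=-1.098e+00  a ← 47.939069 − (+8.330e-02/-1.098e+00) = 48.014952
iter 3: u=1.130523  f(a)=+2.136e-04  f'(a)=-1.092e+00  a ← 48.014952 − (+2.136e-04/-1.092e+00) = 48.015148
iter 4: u=1.130518  f(a)=+1.413e-09  f'(a)=-1.092e+00  a ← 48.015148 − (+1.413e-09/-1.092e+00) = 48.015148
iter 5: u=1.130518  f(a)=+0.000e+00  f'(a)=-1.092e+00  a ← 48.015148 − (+0.000e+00/-1.092e+00) = 48.015148
converged: |Δa| < 1e-12 after 5 iterations
sag = a·(cosh(S/(2a)) − 1) = 48.015148·(cosh(1.130518) − 1) = 34.093806
T_max/T_min = cosh(S/(2a)) = 1.710064

a=48.015 sag=34.094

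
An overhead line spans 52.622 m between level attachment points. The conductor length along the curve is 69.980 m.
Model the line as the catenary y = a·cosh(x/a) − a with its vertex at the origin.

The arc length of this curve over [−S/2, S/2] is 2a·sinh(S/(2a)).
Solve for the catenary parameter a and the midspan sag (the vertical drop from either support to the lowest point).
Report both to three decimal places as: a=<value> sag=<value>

seed: a₀ = √(S³/(24(L−S))) = √(52.622³/(24·17.358)) = 18.702323
iter 1: u=1.406831  f(a)=+1.801e+00  f'(a)=-2.251e+00  a ← 18.702323 − (+1.801e+00/-2.251e+00) = 19.502538
iter 2: u=1.349106  f(a)=+1.220e-01  f'(a)=-1.955e+00  a ← 19.502538 − (+1.220e-01/-1.955e+00) = 19.564961
iter 3: u=1.344802  f(a)=+6.504e-04  f'(a)=-1.934e+00  a ← 19.564961 − (+6.504e-04/-1.934e+00) = 19.565297
iter 4: u=1.344779  f(a)=+1.869e-08  f'(a)=-1.934e+00  a ← 19.565297 − (+1.869e-08/-1.934e+00) = 19.565297
iter 5: u=1.344779  f(a)=+1.421e-14  f'(a)=-1.934e+00  a ← 19.565297 − (+1.421e-14/-1.934e+00) = 19.565297
converged: |Δa| < 1e-12 after 5 iterations
sag = a·(cosh(S/(2a)) − 1) = 19.565297·(cosh(1.344779) − 1) = 20.523367
T_max/T_min = cosh(S/(2a)) = 2.048968

a=19.565 sag=20.523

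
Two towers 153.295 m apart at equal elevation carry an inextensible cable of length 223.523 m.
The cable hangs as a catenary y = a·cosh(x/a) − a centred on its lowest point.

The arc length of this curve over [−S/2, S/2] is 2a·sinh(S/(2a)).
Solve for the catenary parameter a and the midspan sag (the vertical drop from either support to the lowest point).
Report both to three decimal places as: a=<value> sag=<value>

seed: a₀ = √(S³/(24(L−S))) = √(153.295³/(24·70.228)) = 46.230779
iter 1: u=1.657932  f(a)=+1.031e+01  f'(a)=-3.960e+00  a ← 46.230779 − (+1.031e+01/-3.960e+00) = 48.834193
iter 2: u=1.569546  f(a)=+9.348e-01  f'(a)=-3.271e+00  a ← 48.834193 − (+9.348e-01/-3.271e+00) = 49.119976
iter 3: u=1.560414  f(a)=+9.382e-03  f'(a)=-3.206e+00  a ← 49.119976 − (+9.382e-03/-3.206e+00) = 49.122902
iter 4: u=1.560321  f(a)=+9.660e-07  f'(a)=-3.205e+00  a ← 49.122902 − (+9.660e-07/-3.205e+00) = 49.122903
iter 5: u=1.560321  f(a)=+2.842e-14  f'(a)=-3.205e+00  a ← 49.122903 − (+2.842e-14/-3.205e+00) = 49.122903
converged: |Δa| < 1e-12 after 5 iterations
sag = a·(cosh(S/(2a)) − 1) = 49.122903·(cosh(1.560321) − 1) = 72.957777
T_max/T_min = cosh(S/(2a)) = 2.485209

a=49.123 sag=72.958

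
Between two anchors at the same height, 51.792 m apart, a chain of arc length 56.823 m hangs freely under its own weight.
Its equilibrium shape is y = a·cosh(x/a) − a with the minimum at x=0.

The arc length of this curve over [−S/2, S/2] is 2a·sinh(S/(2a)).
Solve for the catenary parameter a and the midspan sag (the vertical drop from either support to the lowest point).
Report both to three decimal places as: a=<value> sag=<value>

a=34.404 sag=10.215

seed: a₀ = √(S³/(24(L−S))) = √(51.792³/(24·5.031)) = 33.920422
iter 1: u=0.763434  f(a)=+1.487e-01  f'(a)=-3.143e-01  a ← 33.920422 − (+1.487e-01/-3.143e-01) = 34.393435
iter 2: u=0.752934  f(a)=+3.167e-03  f'(a)=-3.010e-01  a ← 34.393435 − (+3.167e-03/-3.010e-01) = 34.403954
iter 3: u=0.752704  f(a)=+1.506e-06  f'(a)=-3.007e-01  a ← 34.403954 − (+1.506e-06/-3.007e-01) = 34.403959
iter 4: u=0.752704  f(a)=+3.340e-13  f'(a)=-3.007e-01  a ← 34.403959 − (+3.340e-13/-3.007e-01) = 34.403959
converged: |Δa| < 1e-12 after 4 iterations
sag = a·(cosh(S/(2a)) − 1) = 34.403959·(cosh(0.752704) − 1) = 10.214935
T_max/T_min = cosh(S/(2a)) = 1.296912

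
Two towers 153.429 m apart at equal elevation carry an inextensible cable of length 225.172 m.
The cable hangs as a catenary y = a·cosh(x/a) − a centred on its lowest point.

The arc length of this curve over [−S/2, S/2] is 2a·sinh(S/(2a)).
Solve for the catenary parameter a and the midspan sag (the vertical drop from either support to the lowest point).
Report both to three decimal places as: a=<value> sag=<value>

a=48.719 sag=73.956

seed: a₀ = √(S³/(24(L−S))) = √(153.429³/(24·71.743)) = 45.800033
iter 1: u=1.674988  f(a)=+1.076e+01  f'(a)=-4.105e+00  a ← 45.800033 − (+1.076e+01/-4.105e+00) = 48.422243
iter 2: u=1.584282  f(a)=+9.936e-01  f'(a)=-3.379e+00  a ← 48.422243 − (+9.936e-01/-3.379e+00) = 48.716293
iter 3: u=1.574720  f(a)=+1.037e-02  f'(a)=-3.309e+00  a ← 48.716293 − (+1.037e-02/-3.309e+00) = 48.719427
iter 4: u=1.574618  f(a)=+1.155e-06  f'(a)=-3.308e+00  a ← 48.719427 − (+1.155e-06/-3.308e+00) = 48.719427
iter 5: u=1.574618  f(a)=+2.842e-14  f'(a)=-3.308e+00  a ← 48.719427 − (+2.842e-14/-3.308e+00) = 48.719427
converged: |Δa| < 1e-12 after 5 iterations
sag = a·(cosh(S/(2a)) − 1) = 48.719427·(cosh(1.574618) − 1) = 73.955713
T_max/T_min = cosh(S/(2a)) = 2.517992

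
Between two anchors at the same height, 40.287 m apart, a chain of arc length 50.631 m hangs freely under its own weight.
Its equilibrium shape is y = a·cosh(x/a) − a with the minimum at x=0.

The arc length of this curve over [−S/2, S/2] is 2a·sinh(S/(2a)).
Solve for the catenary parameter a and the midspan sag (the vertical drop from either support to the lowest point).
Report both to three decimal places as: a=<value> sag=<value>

a=16.821 sag=13.574

seed: a₀ = √(S³/(24(L−S))) = √(40.287³/(24·10.344)) = 16.229215
iter 1: u=1.241188  f(a)=+8.266e-01  f'(a)=-1.482e+00  a ← 16.229215 − (+8.266e-01/-1.482e+00) = 16.786906
iter 2: u=1.199953  f(a)=+4.452e-02  f'(a)=-1.326e+00  a ← 16.786906 − (+4.452e-02/-1.326e+00) = 16.820469
iter 3: u=1.197559  f(a)=+1.454e-04  f'(a)=-1.318e+00  a ← 16.820469 − (+1.454e-04/-1.318e+00) = 16.820580
iter 4: u=1.197551  f(a)=+1.562e-09  f'(a)=-1.318e+00  a ← 16.820580 − (+1.562e-09/-1.318e+00) = 16.820580
iter 5: u=1.197551  f(a)=+0.000e+00  f'(a)=-1.318e+00  a ← 16.820580 − (+0.000e+00/-1.318e+00) = 16.820580
converged: |Δa| < 1e-12 after 5 iterations
sag = a·(cosh(S/(2a)) − 1) = 16.820580·(cosh(1.197551) − 1) = 13.573605
T_max/T_min = cosh(S/(2a)) = 1.806964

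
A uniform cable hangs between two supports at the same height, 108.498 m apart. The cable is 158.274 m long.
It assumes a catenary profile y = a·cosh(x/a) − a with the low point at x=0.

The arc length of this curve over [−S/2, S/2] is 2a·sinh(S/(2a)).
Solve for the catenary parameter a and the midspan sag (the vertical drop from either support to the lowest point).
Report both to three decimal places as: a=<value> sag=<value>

a=34.746 sag=51.683

seed: a₀ = √(S³/(24(L−S))) = √(108.498³/(24·49.776)) = 32.697683
iter 1: u=1.659108  f(a)=+7.317e+00  f'(a)=-3.969e+00  a ← 32.697683 − (+7.317e+00/-3.969e+00) = 34.541119
iter 2: u=1.570563  f(a)=+6.644e-01  f'(a)=-3.279e+00  a ← 34.541119 − (+6.644e-01/-3.279e+00) = 34.743777
iter 3: u=1.561402  f(a)=+6.686e-03  f'(a)=-3.213e+00  a ← 34.743777 − (+6.686e-03/-3.213e+00) = 34.745858
iter 4: u=1.561308  f(a)=+6.922e-07  f'(a)=-3.212e+00  a ← 34.745858 − (+6.922e-07/-3.212e+00) = 34.745858
iter 5: u=1.561308  f(a)=+2.842e-14  f'(a)=-3.212e+00  a ← 34.745858 − (+2.842e-14/-3.212e+00) = 34.745858
converged: |Δa| < 1e-12 after 5 iterations
sag = a·(cosh(S/(2a)) − 1) = 34.745858·(cosh(1.561308) − 1) = 51.682953
T_max/T_min = cosh(S/(2a)) = 2.487457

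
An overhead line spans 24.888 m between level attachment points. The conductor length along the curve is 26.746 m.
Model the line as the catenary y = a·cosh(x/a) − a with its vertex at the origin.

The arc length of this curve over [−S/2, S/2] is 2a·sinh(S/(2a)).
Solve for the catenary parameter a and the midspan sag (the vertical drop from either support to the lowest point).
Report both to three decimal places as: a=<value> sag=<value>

seed: a₀ = √(S³/(24(L−S))) = √(24.888³/(24·1.858)) = 18.593302
iter 1: u=0.669273  f(a)=+4.206e-02  f'(a)=-2.090e-01  a ← 18.593302 − (+4.206e-02/-2.090e-01) = 18.794586
iter 2: u=0.662106  f(a)=+6.927e-04  f'(a)=-2.021e-01  a ← 18.794586 − (+6.927e-04/-2.021e-01) = 18.798013
iter 3: u=0.661985  f(a)=+1.949e-07  f'(a)=-2.020e-01  a ← 18.798013 − (+1.949e-07/-2.020e-01) = 18.798014
iter 4: u=0.661985  f(a)=+1.776e-14  f'(a)=-2.020e-01  a ← 18.798014 − (+1.776e-14/-2.020e-01) = 18.798014
converged: |Δa| < 1e-12 after 4 iterations
sag = a·(cosh(S/(2a)) − 1) = 18.798014·(cosh(0.661985) − 1) = 4.271500
T_max/T_min = cosh(S/(2a)) = 1.227231

a=18.798 sag=4.271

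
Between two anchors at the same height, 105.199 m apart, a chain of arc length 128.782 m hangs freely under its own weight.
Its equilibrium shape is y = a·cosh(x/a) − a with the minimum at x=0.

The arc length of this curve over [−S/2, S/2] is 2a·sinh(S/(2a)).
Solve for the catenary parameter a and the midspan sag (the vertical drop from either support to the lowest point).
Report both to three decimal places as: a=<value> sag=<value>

a=46.806 sag=32.799

seed: a₀ = √(S³/(24(L−S))) = √(105.199³/(24·23.583)) = 45.353653
iter 1: u=1.159763  f(a)=+1.638e+00  f'(a)=-1.187e+00  a ← 45.353653 − (+1.638e+00/-1.187e+00) = 46.733722
iter 2: u=1.125515  f(a)=+7.773e-02  f'(a)=-1.077e+00  a ← 46.733722 − (+7.773e-02/-1.077e+00) = 46.805925
iter 3: u=1.123779  f(a)=+1.944e-04  f'(a)=-1.071e+00  a ← 46.805925 − (+1.944e-04/-1.071e+00) = 46.806107
iter 4: u=1.123774  f(a)=+1.222e-09  f'(a)=-1.071e+00  a ← 46.806107 − (+1.222e-09/-1.071e+00) = 46.806107
iter 5: u=1.123774  f(a)=+0.000e+00  f'(a)=-1.071e+00  a ← 46.806107 − (+0.000e+00/-1.071e+00) = 46.806107
converged: |Δa| < 1e-12 after 5 iterations
sag = a·(cosh(S/(2a)) − 1) = 46.806107·(cosh(1.123774) − 1) = 32.799248
T_max/T_min = cosh(S/(2a)) = 1.700747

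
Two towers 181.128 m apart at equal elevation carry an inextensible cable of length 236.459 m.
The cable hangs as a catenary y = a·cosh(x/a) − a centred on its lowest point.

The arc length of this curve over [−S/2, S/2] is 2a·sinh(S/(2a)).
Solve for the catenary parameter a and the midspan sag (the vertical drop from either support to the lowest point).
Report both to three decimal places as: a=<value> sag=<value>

seed: a₀ = √(S³/(24(L−S))) = √(181.128³/(24·55.331)) = 66.894207
iter 1: u=1.353839  f(a)=+5.298e+00  f'(a)=-1.978e+00  a ← 66.894207 − (+5.298e+00/-1.978e+00) = 69.572513
iter 2: u=1.301721  f(a)=+3.348e-01  f'(a)=-1.735e+00  a ← 69.572513 − (+3.348e-01/-1.735e+00) = 69.765448
iter 3: u=1.298121  f(a)=+1.536e-03  f'(a)=-1.719e+00  a ← 69.765448 − (+1.536e-03/-1.719e+00) = 69.766342
iter 4: u=1.298104  f(a)=+3.269e-08  f'(a)=-1.719e+00  a ← 69.766342 − (+3.269e-08/-1.719e+00) = 69.766342
iter 5: u=1.298104  f(a)=+5.684e-14  f'(a)=-1.719e+00  a ← 69.766342 − (+5.684e-14/-1.719e+00) = 69.766342
converged: |Δa| < 1e-12 after 5 iterations
sag = a·(cosh(S/(2a)) − 1) = 69.766342·(cosh(1.298104) − 1) = 67.512779
T_max/T_min = cosh(S/(2a)) = 1.967698

a=69.766 sag=67.513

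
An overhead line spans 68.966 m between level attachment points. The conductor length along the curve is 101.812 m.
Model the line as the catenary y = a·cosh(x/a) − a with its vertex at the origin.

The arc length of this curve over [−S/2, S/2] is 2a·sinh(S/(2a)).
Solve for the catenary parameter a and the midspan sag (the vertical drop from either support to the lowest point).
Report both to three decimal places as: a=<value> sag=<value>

a=21.721 sag=33.625

seed: a₀ = √(S³/(24(L−S))) = √(68.966³/(24·32.846)) = 20.398850
iter 1: u=1.690438  f(a)=+5.025e+00  f'(a)=-4.240e+00  a ← 20.398850 − (+5.025e+00/-4.240e+00) = 21.584156
iter 2: u=1.597607  f(a)=+4.713e-01  f'(a)=-3.479e+00  a ← 21.584156 − (+4.713e-01/-3.479e+00) = 21.719642
iter 3: u=1.587641  f(a)=+5.093e-03  f'(a)=-3.404e+00  a ← 21.719642 − (+5.093e-03/-3.404e+00) = 21.721138
iter 4: u=1.587532  f(a)=+6.089e-07  f'(a)=-3.403e+00  a ← 21.721138 − (+6.089e-07/-3.403e+00) = 21.721139
iter 5: u=1.587532  f(a)=+0.000e+00  f'(a)=-3.403e+00  a ← 21.721139 − (+0.000e+00/-3.403e+00) = 21.721139
converged: |Δa| < 1e-12 after 5 iterations
sag = a·(cosh(S/(2a)) − 1) = 21.721139·(cosh(1.587532) − 1) = 33.625304
T_max/T_min = cosh(S/(2a)) = 2.548045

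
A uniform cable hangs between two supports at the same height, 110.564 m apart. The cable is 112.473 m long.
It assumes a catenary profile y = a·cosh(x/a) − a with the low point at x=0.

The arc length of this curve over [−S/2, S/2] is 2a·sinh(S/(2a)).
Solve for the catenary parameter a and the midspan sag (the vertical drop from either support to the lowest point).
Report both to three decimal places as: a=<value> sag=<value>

seed: a₀ = √(S³/(24(L−S))) = √(110.564³/(24·1.909)) = 171.756044
iter 1: u=0.321863  f(a)=+9.913e-03  f'(a)=-2.246e-02  a ← 171.756044 − (+9.913e-03/-2.246e-02) = 172.197385
iter 2: u=0.321039  f(a)=+3.834e-05  f'(a)=-2.229e-02  a ← 172.197385 − (+3.834e-05/-2.229e-02) = 172.199105
iter 3: u=0.321035  f(a)=+5.784e-10  f'(a)=-2.229e-02  a ← 172.199105 − (+5.784e-10/-2.229e-02) = 172.199105
iter 4: u=0.321035  f(a)=+0.000e+00  f'(a)=-2.229e-02  a ← 172.199105 − (+0.000e+00/-2.229e-02) = 172.199105
converged: |Δa| < 1e-12 after 4 iterations
sag = a·(cosh(S/(2a)) − 1) = 172.199105·(cosh(0.321035) − 1) = 8.950214
T_max/T_min = cosh(S/(2a)) = 1.051976

a=172.199 sag=8.950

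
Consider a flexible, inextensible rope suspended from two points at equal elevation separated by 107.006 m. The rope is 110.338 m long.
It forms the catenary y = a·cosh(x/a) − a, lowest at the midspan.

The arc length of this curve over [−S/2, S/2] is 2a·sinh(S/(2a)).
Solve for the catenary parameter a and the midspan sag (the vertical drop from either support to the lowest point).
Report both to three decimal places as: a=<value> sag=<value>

seed: a₀ = √(S³/(24(L−S))) = √(107.006³/(24·3.332)) = 123.781026
iter 1: u=0.432239  f(a)=+3.126e-02  f'(a)=-5.485e-02  a ← 123.781026 − (+3.126e-02/-5.485e-02) = 124.351036
iter 2: u=0.430258  f(a)=+2.173e-04  f'(a)=-5.409e-02  a ← 124.351036 − (+2.173e-04/-5.409e-02) = 124.355053
iter 3: u=0.430244  f(a)=+1.066e-08  f'(a)=-5.408e-02  a ← 124.355053 − (+1.066e-08/-5.408e-02) = 124.355053
iter 4: u=0.430244  f(a)=-1.421e-14  f'(a)=-5.408e-02  a ← 124.355053 − (-1.421e-14/-5.408e-02) = 124.355053
converged: |Δa| < 1e-12 after 4 iterations
sag = a·(cosh(S/(2a)) − 1) = 124.355053·(cosh(0.430244) − 1) = 11.688314
T_max/T_min = cosh(S/(2a)) = 1.093991

a=124.355 sag=11.688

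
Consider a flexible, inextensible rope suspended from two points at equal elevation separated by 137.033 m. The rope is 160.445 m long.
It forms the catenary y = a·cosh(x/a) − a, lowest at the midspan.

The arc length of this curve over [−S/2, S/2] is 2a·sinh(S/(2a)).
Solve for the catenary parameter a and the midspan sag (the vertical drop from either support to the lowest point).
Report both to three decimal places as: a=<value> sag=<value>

a=69.343 sag=36.695

seed: a₀ = √(S³/(24(L−S))) = √(137.033³/(24·23.412)) = 67.672601
iter 1: u=1.012470  f(a)=+1.230e+00  f'(a)=-7.655e-01  a ← 67.672601 − (+1.230e+00/-7.655e-01) = 69.278996
iter 2: u=0.988994  f(a)=+4.515e-02  f'(a)=-7.102e-01  a ← 69.278996 − (+4.515e-02/-7.102e-01) = 69.342564
iter 3: u=0.988087  f(a)=+6.600e-05  f'(a)=-7.081e-01  a ← 69.342564 − (+6.600e-05/-7.081e-01) = 69.342657
iter 4: u=0.988086  f(a)=+1.415e-10  f'(a)=-7.081e-01  a ← 69.342657 − (+1.415e-10/-7.081e-01) = 69.342657
iter 5: u=0.988086  f(a)=+0.000e+00  f'(a)=-7.081e-01  a ← 69.342657 − (+0.000e+00/-7.081e-01) = 69.342657
converged: |Δa| < 1e-12 after 5 iterations
sag = a·(cosh(S/(2a)) − 1) = 69.342657·(cosh(0.988086) − 1) = 36.695325
T_max/T_min = cosh(S/(2a)) = 1.529188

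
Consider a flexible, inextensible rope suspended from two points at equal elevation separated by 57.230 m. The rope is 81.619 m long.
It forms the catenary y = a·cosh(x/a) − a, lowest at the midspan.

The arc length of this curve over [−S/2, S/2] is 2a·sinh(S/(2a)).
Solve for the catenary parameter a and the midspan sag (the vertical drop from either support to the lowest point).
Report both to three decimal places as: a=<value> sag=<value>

a=18.943 sag=26.049

seed: a₀ = √(S³/(24(L−S))) = √(57.230³/(24·24.389)) = 17.895054
iter 1: u=1.599045  f(a)=+3.315e+00  f'(a)=-3.489e+00  a ← 17.895054 − (+3.315e+00/-3.489e+00) = 18.844988
iter 2: u=1.518441  f(a)=+2.822e-01  f'(a)=-2.918e+00  a ← 18.844988 − (+2.822e-01/-2.918e+00) = 18.941698
iter 3: u=1.510688  f(a)=+2.467e-03  f'(a)=-2.868e+00  a ← 18.941698 − (+2.467e-03/-2.868e+00) = 18.942558
iter 4: u=1.510620  f(a)=+1.921e-07  f'(a)=-2.867e+00  a ← 18.942558 − (+1.921e-07/-2.867e+00) = 18.942558
iter 5: u=1.510620  f(a)=+0.000e+00  f'(a)=-2.867e+00  a ← 18.942558 − (+0.000e+00/-2.867e+00) = 18.942558
converged: |Δa| < 1e-12 after 5 iterations
sag = a·(cosh(S/(2a)) − 1) = 18.942558·(cosh(1.510620) − 1) = 26.048950
T_max/T_min = cosh(S/(2a)) = 2.375155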